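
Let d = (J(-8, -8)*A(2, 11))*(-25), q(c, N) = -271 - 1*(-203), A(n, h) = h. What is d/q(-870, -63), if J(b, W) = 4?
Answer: 275/17 ≈ 16.176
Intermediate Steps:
q(c, N) = -68 (q(c, N) = -271 + 203 = -68)
d = -1100 (d = (4*11)*(-25) = 44*(-25) = -1100)
d/q(-870, -63) = -1100/(-68) = -1100*(-1/68) = 275/17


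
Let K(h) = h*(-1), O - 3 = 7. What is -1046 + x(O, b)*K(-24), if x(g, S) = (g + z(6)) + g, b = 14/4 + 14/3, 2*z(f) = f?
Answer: -494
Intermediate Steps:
z(f) = f/2
b = 49/6 (b = 14*(1/4) + 14*(1/3) = 7/2 + 14/3 = 49/6 ≈ 8.1667)
O = 10 (O = 3 + 7 = 10)
K(h) = -h
x(g, S) = 3 + 2*g (x(g, S) = (g + (1/2)*6) + g = (g + 3) + g = (3 + g) + g = 3 + 2*g)
-1046 + x(O, b)*K(-24) = -1046 + (3 + 2*10)*(-1*(-24)) = -1046 + (3 + 20)*24 = -1046 + 23*24 = -1046 + 552 = -494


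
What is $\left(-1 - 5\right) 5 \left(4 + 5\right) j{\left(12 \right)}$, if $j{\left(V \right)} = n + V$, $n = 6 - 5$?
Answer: $-3510$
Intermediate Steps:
$n = 1$ ($n = 6 - 5 = 1$)
$j{\left(V \right)} = 1 + V$
$\left(-1 - 5\right) 5 \left(4 + 5\right) j{\left(12 \right)} = \left(-1 - 5\right) 5 \left(4 + 5\right) \left(1 + 12\right) = - 6 \cdot 5 \cdot 9 \cdot 13 = \left(-6\right) 45 \cdot 13 = \left(-270\right) 13 = -3510$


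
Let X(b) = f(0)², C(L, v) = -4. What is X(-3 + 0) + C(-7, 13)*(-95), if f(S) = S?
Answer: 380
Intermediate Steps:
X(b) = 0 (X(b) = 0² = 0)
X(-3 + 0) + C(-7, 13)*(-95) = 0 - 4*(-95) = 0 + 380 = 380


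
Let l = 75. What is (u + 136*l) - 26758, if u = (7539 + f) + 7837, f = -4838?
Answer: -6020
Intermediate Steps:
u = 10538 (u = (7539 - 4838) + 7837 = 2701 + 7837 = 10538)
(u + 136*l) - 26758 = (10538 + 136*75) - 26758 = (10538 + 10200) - 26758 = 20738 - 26758 = -6020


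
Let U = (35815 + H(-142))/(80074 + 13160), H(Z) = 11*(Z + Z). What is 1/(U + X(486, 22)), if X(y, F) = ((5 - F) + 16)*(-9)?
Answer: 31078/290599 ≈ 0.10694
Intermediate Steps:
H(Z) = 22*Z (H(Z) = 11*(2*Z) = 22*Z)
X(y, F) = -189 + 9*F (X(y, F) = (21 - F)*(-9) = -189 + 9*F)
U = 10897/31078 (U = (35815 + 22*(-142))/(80074 + 13160) = (35815 - 3124)/93234 = 32691*(1/93234) = 10897/31078 ≈ 0.35063)
1/(U + X(486, 22)) = 1/(10897/31078 + (-189 + 9*22)) = 1/(10897/31078 + (-189 + 198)) = 1/(10897/31078 + 9) = 1/(290599/31078) = 31078/290599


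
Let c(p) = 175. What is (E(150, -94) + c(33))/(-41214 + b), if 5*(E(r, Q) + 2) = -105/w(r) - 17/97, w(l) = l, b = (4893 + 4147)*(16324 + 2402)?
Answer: 64477/63140219700 ≈ 1.0212e-6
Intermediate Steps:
b = 169283040 (b = 9040*18726 = 169283040)
E(r, Q) = -987/485 - 21/r (E(r, Q) = -2 + (-105/r - 17/97)/5 = -2 + (-17/97 - 105/r)/5 = -2 + (-17/485 - 21/r) = -987/485 - 21/r)
(E(150, -94) + c(33))/(-41214 + b) = ((-987/485 - 21/150) + 175)/(-41214 + 169283040) = ((-987/485 - 21*1/150) + 175)/169241826 = ((-987/485 - 7/50) + 175)*(1/169241826) = (-10549/4850 + 175)*(1/169241826) = (838201/4850)*(1/169241826) = 64477/63140219700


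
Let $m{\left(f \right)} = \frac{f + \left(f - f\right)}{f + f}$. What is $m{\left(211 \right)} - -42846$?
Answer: $\frac{85693}{2} \approx 42847.0$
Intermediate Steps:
$m{\left(f \right)} = \frac{1}{2}$ ($m{\left(f \right)} = \frac{f + 0}{2 f} = f \frac{1}{2 f} = \frac{1}{2}$)
$m{\left(211 \right)} - -42846 = \frac{1}{2} - -42846 = \frac{1}{2} + 42846 = \frac{85693}{2}$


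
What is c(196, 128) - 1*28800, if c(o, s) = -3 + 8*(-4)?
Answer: -28835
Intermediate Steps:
c(o, s) = -35 (c(o, s) = -3 - 32 = -35)
c(196, 128) - 1*28800 = -35 - 1*28800 = -35 - 28800 = -28835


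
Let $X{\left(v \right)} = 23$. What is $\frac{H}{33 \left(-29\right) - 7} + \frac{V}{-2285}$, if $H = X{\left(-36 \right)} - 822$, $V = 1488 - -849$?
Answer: $- \frac{427153}{2202740} \approx -0.19392$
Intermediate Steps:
$V = 2337$ ($V = 1488 + 849 = 2337$)
$H = -799$ ($H = 23 - 822 = -799$)
$\frac{H}{33 \left(-29\right) - 7} + \frac{V}{-2285} = - \frac{799}{33 \left(-29\right) - 7} + \frac{2337}{-2285} = - \frac{799}{-957 - 7} + 2337 \left(- \frac{1}{2285}\right) = - \frac{799}{-964} - \frac{2337}{2285} = \left(-799\right) \left(- \frac{1}{964}\right) - \frac{2337}{2285} = \frac{799}{964} - \frac{2337}{2285} = - \frac{427153}{2202740}$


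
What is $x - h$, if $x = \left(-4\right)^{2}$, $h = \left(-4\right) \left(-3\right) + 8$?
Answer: $-4$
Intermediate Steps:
$h = 20$ ($h = 12 + 8 = 20$)
$x = 16$
$x - h = 16 - 20 = -4$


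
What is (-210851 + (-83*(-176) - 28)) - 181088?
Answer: -377359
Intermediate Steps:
(-210851 + (-83*(-176) - 28)) - 181088 = (-210851 + (14608 - 28)) - 181088 = (-210851 + 14580) - 181088 = -196271 - 181088 = -377359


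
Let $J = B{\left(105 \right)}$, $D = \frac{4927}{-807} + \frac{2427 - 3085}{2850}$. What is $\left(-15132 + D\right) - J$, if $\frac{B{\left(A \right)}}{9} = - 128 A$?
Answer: $\frac{40564089274}{383325} \approx 1.0582 \cdot 10^{5}$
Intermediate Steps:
$B{\left(A \right)} = - 1152 A$ ($B{\left(A \right)} = 9 \left(- 128 A\right) = - 1152 A$)
$D = - \frac{2428826}{383325}$ ($D = 4927 \left(- \frac{1}{807}\right) + \left(2427 - 3085\right) \frac{1}{2850} = - \frac{4927}{807} - \frac{329}{1425} = - \frac{2428826}{383325} \approx -6.3362$)
$J = -120960$ ($J = \left(-1152\right) 105 = -120960$)
$\left(-15132 + D\right) - J = \left(-15132 - \frac{2428826}{383325}\right) - -120960 = - \frac{5802902726}{383325} + 120960 = \frac{40564089274}{383325}$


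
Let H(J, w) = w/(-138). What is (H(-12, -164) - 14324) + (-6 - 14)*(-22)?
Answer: -957914/69 ≈ -13883.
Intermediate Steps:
H(J, w) = -w/138 (H(J, w) = w*(-1/138) = -w/138)
(H(-12, -164) - 14324) + (-6 - 14)*(-22) = (-1/138*(-164) - 14324) + (-6 - 14)*(-22) = (82/69 - 14324) - 20*(-22) = -988274/69 + 440 = -957914/69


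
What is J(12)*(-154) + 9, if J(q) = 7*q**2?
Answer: -155223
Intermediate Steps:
J(12)*(-154) + 9 = (7*12**2)*(-154) + 9 = (7*144)*(-154) + 9 = 1008*(-154) + 9 = -155232 + 9 = -155223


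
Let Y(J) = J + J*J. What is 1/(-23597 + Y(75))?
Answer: -1/17897 ≈ -5.5875e-5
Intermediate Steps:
Y(J) = J + J**2
1/(-23597 + Y(75)) = 1/(-23597 + 75*(1 + 75)) = 1/(-23597 + 75*76) = 1/(-23597 + 5700) = 1/(-17897) = -1/17897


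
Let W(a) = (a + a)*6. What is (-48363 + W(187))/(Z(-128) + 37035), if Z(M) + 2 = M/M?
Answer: -46119/37034 ≈ -1.2453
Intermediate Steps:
Z(M) = -1 (Z(M) = -2 + M/M = -2 + 1 = -1)
W(a) = 12*a (W(a) = (2*a)*6 = 12*a)
(-48363 + W(187))/(Z(-128) + 37035) = (-48363 + 12*187)/(-1 + 37035) = (-48363 + 2244)/37034 = -46119*1/37034 = -46119/37034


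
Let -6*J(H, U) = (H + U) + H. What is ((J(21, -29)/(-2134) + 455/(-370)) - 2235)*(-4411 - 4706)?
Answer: 3219543589359/157916 ≈ 2.0388e+7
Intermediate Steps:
J(H, U) = -H/3 - U/6 (J(H, U) = -((H + U) + H)/6 = -(U + 2*H)/6 = -H/3 - U/6)
((J(21, -29)/(-2134) + 455/(-370)) - 2235)*(-4411 - 4706) = (((-1/3*21 - 1/6*(-29))/(-2134) + 455/(-370)) - 2235)*(-4411 - 4706) = (((-7 + 29/6)*(-1/2134) + 455*(-1/370)) - 2235)*(-9117) = ((-13/6*(-1/2134) - 91/74) - 2235)*(-9117) = ((13/12804 - 91/74) - 2235)*(-9117) = (-582101/473748 - 2235)*(-9117) = -1059408881/473748*(-9117) = 3219543589359/157916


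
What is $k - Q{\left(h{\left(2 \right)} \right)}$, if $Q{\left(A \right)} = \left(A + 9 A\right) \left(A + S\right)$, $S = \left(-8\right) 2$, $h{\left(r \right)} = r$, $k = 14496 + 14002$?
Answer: $28778$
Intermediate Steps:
$k = 28498$
$S = -16$
$Q{\left(A \right)} = 10 A \left(-16 + A\right)$ ($Q{\left(A \right)} = \left(A + 9 A\right) \left(A - 16\right) = 10 A \left(-16 + A\right)$)
$k - Q{\left(h{\left(2 \right)} \right)} = 28498 - 10 \cdot 2 \left(-16 + 2\right) = 28498 - 10 \cdot 2 \left(-14\right) = 28498 - -280 = 28498 + 280 = 28778$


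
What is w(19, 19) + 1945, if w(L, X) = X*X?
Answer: 2306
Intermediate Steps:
w(L, X) = X**2
w(19, 19) + 1945 = 19**2 + 1945 = 361 + 1945 = 2306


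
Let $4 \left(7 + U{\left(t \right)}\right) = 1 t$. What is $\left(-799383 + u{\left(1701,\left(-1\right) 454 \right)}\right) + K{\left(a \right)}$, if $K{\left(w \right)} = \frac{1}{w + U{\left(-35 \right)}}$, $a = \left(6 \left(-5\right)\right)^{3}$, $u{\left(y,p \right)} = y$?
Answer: $- \frac{86199909970}{108063} \approx -7.9768 \cdot 10^{5}$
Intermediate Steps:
$U{\left(t \right)} = -7 + \frac{t}{4}$ ($U{\left(t \right)} = -7 + \frac{1 t}{4} = -7 + \frac{t}{4}$)
$a = -27000$ ($a = \left(-30\right)^{3} = -27000$)
$K{\left(w \right)} = \frac{1}{- \frac{63}{4} + w}$ ($K{\left(w \right)} = \frac{1}{w + \left(-7 + \frac{1}{4} \left(-35\right)\right)} = \frac{1}{w - \frac{63}{4}} = \frac{1}{- \frac{63}{4} + w}$)
$\left(-799383 + u{\left(1701,\left(-1\right) 454 \right)}\right) + K{\left(a \right)} = \left(-799383 + 1701\right) + \frac{4}{-63 + 4 \left(-27000\right)} = -797682 + \frac{4}{-63 - 108000} = -797682 + \frac{4}{-108063} = -797682 + 4 \left(- \frac{1}{108063}\right) = -797682 - \frac{4}{108063} = - \frac{86199909970}{108063}$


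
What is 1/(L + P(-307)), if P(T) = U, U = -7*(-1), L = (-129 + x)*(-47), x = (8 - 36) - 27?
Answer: 1/8655 ≈ 0.00011554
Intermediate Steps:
x = -55 (x = -28 - 27 = -55)
L = 8648 (L = (-129 - 55)*(-47) = -184*(-47) = 8648)
U = 7
P(T) = 7
1/(L + P(-307)) = 1/(8648 + 7) = 1/8655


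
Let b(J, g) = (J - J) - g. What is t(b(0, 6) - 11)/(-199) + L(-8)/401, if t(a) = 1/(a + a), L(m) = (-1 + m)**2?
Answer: 548447/2713166 ≈ 0.20214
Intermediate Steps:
b(J, g) = -g (b(J, g) = 0 - g = -g)
t(a) = 1/(2*a)
t(b(0, 6) - 11)/(-199) + L(-8)/401 = (1/(2*(-1*6 - 11)))/(-199) + (-1 - 8)**2/401 = (1/(2*(-6 - 11)))*(-1/199) + (-9)**2*(1/401) = ((1/2)/(-17))*(-1/199) + 81*(1/401) = ((1/2)*(-1/17))*(-1/199) + 81/401 = -1/34*(-1/199) + 81/401 = 1/6766 + 81/401 = 548447/2713166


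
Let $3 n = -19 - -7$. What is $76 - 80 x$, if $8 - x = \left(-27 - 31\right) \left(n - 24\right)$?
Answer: $129356$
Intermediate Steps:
$n = -4$ ($n = \frac{-19 - -7}{3} = \frac{-19 + 7}{3} = \frac{1}{3} \left(-12\right) = -4$)
$x = -1616$ ($x = 8 - \left(-27 - 31\right) \left(-4 - 24\right) = 8 - \left(-58\right) \left(-28\right) = 8 - 1624 = -1616$)
$76 - 80 x = 76 - -129280 = 76 + 129280 = 129356$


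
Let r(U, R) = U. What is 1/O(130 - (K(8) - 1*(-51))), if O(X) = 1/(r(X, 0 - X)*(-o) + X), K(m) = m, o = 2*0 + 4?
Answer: -213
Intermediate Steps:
o = 4 (o = 0 + 4 = 4)
O(X) = -1/(3*X) (O(X) = 1/(X*(-1*4) + X) = 1/(X*(-4) + X) = 1/(-4*X + X) = 1/(-3*X) = -1/(3*X))
1/O(130 - (K(8) - 1*(-51))) = 1/(-1/(3*(130 - (8 - 1*(-51))))) = 1/(-1/(3*(130 - (8 + 51)))) = 1/(-1/(3*(130 - 1*59))) = 1/(-1/(3*(130 - 59))) = 1/(-⅓/71) = 1/(-⅓*1/71) = 1/(-1/213) = -213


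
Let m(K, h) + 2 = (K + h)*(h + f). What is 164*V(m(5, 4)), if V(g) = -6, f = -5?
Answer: -984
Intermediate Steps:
m(K, h) = -2 + (-5 + h)*(K + h) (m(K, h) = -2 + (K + h)*(h - 5) = -2 + (K + h)*(-5 + h) = -2 + (-5 + h)*(K + h))
164*V(m(5, 4)) = 164*(-6) = -984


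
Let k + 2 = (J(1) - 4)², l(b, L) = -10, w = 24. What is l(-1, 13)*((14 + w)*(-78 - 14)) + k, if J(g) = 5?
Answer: 34959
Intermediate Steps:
k = -1 (k = -2 + (5 - 4)² = -2 + 1² = -2 + 1 = -1)
l(-1, 13)*((14 + w)*(-78 - 14)) + k = -10*(14 + 24)*(-78 - 14) - 1 = -380*(-92) - 1 = -10*(-3496) - 1 = 34960 - 1 = 34959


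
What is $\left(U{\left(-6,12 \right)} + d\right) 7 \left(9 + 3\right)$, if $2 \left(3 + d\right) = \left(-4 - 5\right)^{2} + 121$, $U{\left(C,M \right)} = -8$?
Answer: $7560$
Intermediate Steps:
$d = 98$ ($d = -3 + \frac{\left(-4 - 5\right)^{2} + 121}{2} = -3 + \frac{\left(-9\right)^{2} + 121}{2} = -3 + \frac{81 + 121}{2} = -3 + \frac{1}{2} \cdot 202 = -3 + 101 = 98$)
$\left(U{\left(-6,12 \right)} + d\right) 7 \left(9 + 3\right) = \left(-8 + 98\right) 7 \left(9 + 3\right) = 90 \cdot 7 \cdot 12 = 90 \cdot 84 = 7560$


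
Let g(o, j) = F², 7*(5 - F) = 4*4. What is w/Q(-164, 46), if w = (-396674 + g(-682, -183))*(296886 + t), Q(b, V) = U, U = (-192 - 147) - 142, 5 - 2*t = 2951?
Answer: 5741843517645/23569 ≈ 2.4362e+8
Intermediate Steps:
t = -1473 (t = 5/2 - ½*2951 = 5/2 - 2951/2 = -1473)
F = 19/7 (F = 5 - 4*4/7 = 5 - ⅐*16 = 5 - 16/7 = 19/7 ≈ 2.7143)
g(o, j) = 361/49 (g(o, j) = (19/7)² = 361/49)
U = -481 (U = -339 - 142 = -481)
Q(b, V) = -481
w = -5741843517645/49 (w = (-396674 + 361/49)*(296886 - 1473) = -19436665/49*295413 = -5741843517645/49 ≈ -1.1718e+11)
w/Q(-164, 46) = -5741843517645/49/(-481) = -5741843517645/49*(-1/481) = 5741843517645/23569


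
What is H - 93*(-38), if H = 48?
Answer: 3582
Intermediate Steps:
H - 93*(-38) = 48 - 93*(-38) = 48 + 3534 = 3582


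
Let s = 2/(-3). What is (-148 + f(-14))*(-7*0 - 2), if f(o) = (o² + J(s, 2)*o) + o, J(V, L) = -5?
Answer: -208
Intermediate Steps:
s = -⅔ (s = 2*(-⅓) = -⅔ ≈ -0.66667)
f(o) = o² - 4*o (f(o) = (o² - 5*o) + o = o² - 4*o)
(-148 + f(-14))*(-7*0 - 2) = (-148 - 14*(-4 - 14))*(-7*0 - 2) = (-148 - 14*(-18))*(0 - 2) = (-148 + 252)*(-2) = 104*(-2) = -208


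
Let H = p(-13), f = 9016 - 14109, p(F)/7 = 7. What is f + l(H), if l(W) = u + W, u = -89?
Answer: -5133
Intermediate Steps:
p(F) = 49 (p(F) = 7*7 = 49)
f = -5093
H = 49
l(W) = -89 + W
f + l(H) = -5093 + (-89 + 49) = -5093 - 40 = -5133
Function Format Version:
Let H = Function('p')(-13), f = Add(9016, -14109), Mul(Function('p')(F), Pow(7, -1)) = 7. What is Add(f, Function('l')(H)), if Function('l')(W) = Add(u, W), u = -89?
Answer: -5133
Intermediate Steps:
Function('p')(F) = 49 (Function('p')(F) = Mul(7, 7) = 49)
f = -5093
H = 49
Function('l')(W) = Add(-89, W)
Add(f, Function('l')(H)) = Add(-5093, Add(-89, 49)) = Add(-5093, -40) = -5133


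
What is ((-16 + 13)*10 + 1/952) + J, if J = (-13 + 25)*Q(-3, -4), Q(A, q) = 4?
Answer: 17137/952 ≈ 18.001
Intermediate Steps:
J = 48 (J = (-13 + 25)*4 = 12*4 = 48)
((-16 + 13)*10 + 1/952) + J = ((-16 + 13)*10 + 1/952) + 48 = (-3*10 + 1/952) + 48 = (-30 + 1/952) + 48 = -28559/952 + 48 = 17137/952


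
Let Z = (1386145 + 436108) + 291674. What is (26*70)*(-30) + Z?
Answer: 2059327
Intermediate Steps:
Z = 2113927 (Z = 1822253 + 291674 = 2113927)
(26*70)*(-30) + Z = (26*70)*(-30) + 2113927 = 1820*(-30) + 2113927 = -54600 + 2113927 = 2059327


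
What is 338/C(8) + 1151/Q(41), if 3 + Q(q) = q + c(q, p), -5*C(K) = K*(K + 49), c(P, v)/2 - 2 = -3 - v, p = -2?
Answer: 57157/2280 ≈ 25.069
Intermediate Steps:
c(P, v) = -2 - 2*v (c(P, v) = 4 + 2*(-3 - v) = 4 + (-6 - 2*v) = -2 - 2*v)
C(K) = -K*(49 + K)/5 (C(K) = -K*(K + 49)/5 = -K*(49 + K)/5)
Q(q) = -1 + q (Q(q) = -3 + (q + (-2 - 2*(-2))) = -3 + (q + (-2 + 4)) = -3 + (q + 2) = -3 + (2 + q) = -1 + q)
338/C(8) + 1151/Q(41) = 338/((-⅕*8*(49 + 8))) + 1151/(-1 + 41) = 338/((-⅕*8*57)) + 1151/40 = 338/(-456/5) + 1151*(1/40) = 338*(-5/456) + 1151/40 = -845/228 + 1151/40 = 57157/2280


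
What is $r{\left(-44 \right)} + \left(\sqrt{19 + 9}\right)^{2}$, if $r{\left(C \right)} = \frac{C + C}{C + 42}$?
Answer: $72$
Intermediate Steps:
$r{\left(C \right)} = \frac{2 C}{42 + C}$
$r{\left(-44 \right)} + \left(\sqrt{19 + 9}\right)^{2} = 2 \left(-44\right) \frac{1}{42 - 44} + \left(\sqrt{19 + 9}\right)^{2} = 2 \left(-44\right) \frac{1}{-2} + \left(\sqrt{28}\right)^{2} = 2 \left(-44\right) \left(- \frac{1}{2}\right) + \left(2 \sqrt{7}\right)^{2} = 44 + 28 = 72$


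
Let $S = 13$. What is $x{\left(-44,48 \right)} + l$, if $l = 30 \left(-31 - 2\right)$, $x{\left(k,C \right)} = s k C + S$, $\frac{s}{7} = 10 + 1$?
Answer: $-163601$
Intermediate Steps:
$s = 77$ ($s = 7 \left(10 + 1\right) = 7 \cdot 11 = 77$)
$x{\left(k,C \right)} = 13 + 77 C k$ ($x{\left(k,C \right)} = 77 k C + 13 = 77 C k + 13 = 13 + 77 C k$)
$l = -990$ ($l = 30 \left(-31 + \left(-15 + 13\right)\right) = 30 \left(-31 - 2\right) = 30 \left(-33\right) = -990$)
$x{\left(-44,48 \right)} + l = \left(13 + 77 \cdot 48 \left(-44\right)\right) - 990 = \left(13 - 162624\right) - 990 = -162611 - 990 = -163601$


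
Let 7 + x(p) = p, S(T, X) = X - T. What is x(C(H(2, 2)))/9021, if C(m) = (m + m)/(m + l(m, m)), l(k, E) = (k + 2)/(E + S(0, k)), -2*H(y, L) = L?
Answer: -17/27063 ≈ -0.00062816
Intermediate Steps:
H(y, L) = -L/2
l(k, E) = (2 + k)/(E + k) (l(k, E) = (k + 2)/(E + (k - 1*0)) = (2 + k)/(E + (k + 0)) = (2 + k)/(E + k))
C(m) = 2*m/(m + (2 + m)/(2*m)) (C(m) = (m + m)/(m + (2 + m)/(m + m)) = (2*m)/(m + (2 + m)/((2*m))) = (2*m)/(m + (1/(2*m))*(2 + m)) = (2*m)/(m + (2 + m)/(2*m)) = 2*m/(m + (2 + m)/(2*m)))
x(p) = -7 + p
x(C(H(2, 2)))/9021 = (-7 + 4*(-½*2)²/(2 - ½*2 + 2*(-½*2)²))/9021 = (-7 + 4*(-1)²/(2 - 1 + 2*(-1)²))*(1/9021) = (-7 + 4*1/(2 - 1 + 2*1))*(1/9021) = (-7 + 4*1/(2 - 1 + 2))*(1/9021) = (-7 + 4*1/3)*(1/9021) = (-7 + 4*1*(⅓))*(1/9021) = (-7 + 4/3)*(1/9021) = -17/3*1/9021 = -17/27063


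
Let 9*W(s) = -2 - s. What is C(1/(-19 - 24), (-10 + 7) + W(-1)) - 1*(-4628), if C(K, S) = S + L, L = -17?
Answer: 41471/9 ≈ 4607.9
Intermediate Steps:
W(s) = -2/9 - s/9 (W(s) = (-2 - s)/9 = -2/9 - s/9)
C(K, S) = -17 + S (C(K, S) = S - 17 = -17 + S)
C(1/(-19 - 24), (-10 + 7) + W(-1)) - 1*(-4628) = (-17 + ((-10 + 7) + (-2/9 - 1/9*(-1)))) - 1*(-4628) = (-17 + (-3 + (-2/9 + 1/9))) + 4628 = (-17 + (-3 - 1/9)) + 4628 = (-17 - 28/9) + 4628 = -181/9 + 4628 = 41471/9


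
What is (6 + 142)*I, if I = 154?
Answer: 22792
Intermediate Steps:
(6 + 142)*I = (6 + 142)*154 = 148*154 = 22792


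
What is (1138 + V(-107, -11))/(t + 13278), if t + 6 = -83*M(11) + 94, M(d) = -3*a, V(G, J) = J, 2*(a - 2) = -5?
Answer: 2254/26483 ≈ 0.085111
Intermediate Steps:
a = -½ (a = 2 + (½)*(-5) = 2 - 5/2 = -½ ≈ -0.50000)
M(d) = 3/2 (M(d) = -3*(-½) = 3/2)
t = -73/2 (t = -6 + (-83*3/2 + 94) = -6 + (-249/2 + 94) = -6 - 61/2 = -73/2 ≈ -36.500)
(1138 + V(-107, -11))/(t + 13278) = (1138 - 11)/(-73/2 + 13278) = 1127/(26483/2) = 1127*(2/26483) = 2254/26483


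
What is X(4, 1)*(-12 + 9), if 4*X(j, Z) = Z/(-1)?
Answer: 3/4 ≈ 0.75000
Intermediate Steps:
X(j, Z) = -Z/4 (X(j, Z) = (Z/(-1))/4 = (Z*(-1))/4 = (-Z)/4 = -Z/4)
X(4, 1)*(-12 + 9) = (-1/4*1)*(-12 + 9) = -1/4*(-3) = 3/4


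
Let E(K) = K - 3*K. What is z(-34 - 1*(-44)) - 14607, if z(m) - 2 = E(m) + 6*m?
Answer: -14565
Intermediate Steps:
E(K) = -2*K
z(m) = 2 + 4*m (z(m) = 2 + (-2*m + 6*m) = 2 + 4*m)
z(-34 - 1*(-44)) - 14607 = (2 + 4*(-34 - 1*(-44))) - 14607 = (2 + 4*(-34 + 44)) - 14607 = (2 + 4*10) - 14607 = (2 + 40) - 14607 = 42 - 14607 = -14565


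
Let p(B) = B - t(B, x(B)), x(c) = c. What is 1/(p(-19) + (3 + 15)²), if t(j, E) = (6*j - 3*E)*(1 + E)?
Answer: -1/721 ≈ -0.0013870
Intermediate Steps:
t(j, E) = (1 + E)*(-3*E + 6*j) (t(j, E) = (-3*E + 6*j)*(1 + E) = (1 + E)*(-3*E + 6*j))
p(B) = -3*B² - 2*B (p(B) = B - (-3*B - 3*B² + 6*B + 6*B*B) = B - (-3*B - 3*B² + 6*B + 6*B²) = B - (3*B + 3*B²) = B + (-3*B - 3*B²) = -3*B² - 2*B)
1/(p(-19) + (3 + 15)²) = 1/(-19*(-2 - 3*(-19)) + (3 + 15)²) = 1/(-19*(-2 + 57) + 18²) = 1/(-19*55 + 324) = 1/(-1045 + 324) = 1/(-721) = -1/721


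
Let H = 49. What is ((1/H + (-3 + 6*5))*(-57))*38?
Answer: -2867784/49 ≈ -58526.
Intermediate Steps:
((1/H + (-3 + 6*5))*(-57))*38 = ((1/49 + (-3 + 6*5))*(-57))*38 = ((1/49 + (-3 + 30))*(-57))*38 = ((1/49 + 27)*(-57))*38 = ((1324/49)*(-57))*38 = -75468/49*38 = -2867784/49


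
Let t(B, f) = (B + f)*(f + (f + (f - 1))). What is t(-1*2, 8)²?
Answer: 19044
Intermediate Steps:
t(B, f) = (-1 + 3*f)*(B + f) (t(B, f) = (B + f)*(f + (f + (-1 + f))) = (B + f)*(f + (-1 + 2*f)) = (B + f)*(-1 + 3*f) = (-1 + 3*f)*(B + f))
t(-1*2, 8)² = (-(-1)*2 - 1*8 + 3*8² + 3*(-1*2)*8)² = (-1*(-2) - 8 + 3*64 + 3*(-2)*8)² = (2 - 8 + 192 - 48)² = 138² = 19044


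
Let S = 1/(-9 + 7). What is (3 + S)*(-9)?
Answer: -45/2 ≈ -22.500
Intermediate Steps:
S = -½ (S = 1/(-2) = -½ ≈ -0.50000)
(3 + S)*(-9) = (3 - ½)*(-9) = (5/2)*(-9) = -45/2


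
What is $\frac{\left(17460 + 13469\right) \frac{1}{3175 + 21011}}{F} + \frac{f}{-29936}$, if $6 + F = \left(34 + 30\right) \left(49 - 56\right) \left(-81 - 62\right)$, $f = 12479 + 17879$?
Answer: $- \frac{5879116197445}{5797506000696} \approx -1.0141$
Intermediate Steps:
$f = 30358$
$F = 64058$ ($F = -6 + \left(34 + 30\right) \left(49 - 56\right) \left(-81 - 62\right) = -6 + 64 \left(-7\right) \left(-143\right) = -6 - -64064 = -6 + 64064 = 64058$)
$\frac{\left(17460 + 13469\right) \frac{1}{3175 + 21011}}{F} + \frac{f}{-29936} = \frac{\left(17460 + 13469\right) \frac{1}{3175 + 21011}}{64058} + \frac{30358}{-29936} = \frac{30929}{24186} \cdot \frac{1}{64058} + 30358 \left(- \frac{1}{29936}\right) = 30929 \cdot \frac{1}{24186} \cdot \frac{1}{64058} - \frac{15179}{14968} = \frac{30929}{24186} \cdot \frac{1}{64058} - \frac{15179}{14968} = \frac{30929}{1549306788} - \frac{15179}{14968} = - \frac{5879116197445}{5797506000696}$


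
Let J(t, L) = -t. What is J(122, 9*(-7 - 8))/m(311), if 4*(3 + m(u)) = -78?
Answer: 244/45 ≈ 5.4222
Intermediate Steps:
m(u) = -45/2 (m(u) = -3 + (1/4)*(-78) = -3 - 39/2 = -45/2)
J(122, 9*(-7 - 8))/m(311) = (-1*122)/(-45/2) = -122*(-2/45) = 244/45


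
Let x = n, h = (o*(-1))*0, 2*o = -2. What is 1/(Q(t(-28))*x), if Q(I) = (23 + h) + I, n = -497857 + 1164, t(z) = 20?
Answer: -1/21357799 ≈ -4.6821e-8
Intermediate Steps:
o = -1 (o = (1/2)*(-2) = -1)
n = -496693
h = 0 (h = -1*(-1)*0 = 1*0 = 0)
Q(I) = 23 + I (Q(I) = (23 + 0) + I = 23 + I)
x = -496693
1/(Q(t(-28))*x) = 1/((23 + 20)*(-496693)) = -1/496693/43 = (1/43)*(-1/496693) = -1/21357799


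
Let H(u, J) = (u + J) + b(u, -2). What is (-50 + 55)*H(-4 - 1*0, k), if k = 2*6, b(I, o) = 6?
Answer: 70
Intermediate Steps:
k = 12
H(u, J) = 6 + J + u (H(u, J) = (u + J) + 6 = (J + u) + 6 = 6 + J + u)
(-50 + 55)*H(-4 - 1*0, k) = (-50 + 55)*(6 + 12 + (-4 - 1*0)) = 5*(6 + 12 + (-4 + 0)) = 5*(6 + 12 - 4) = 5*14 = 70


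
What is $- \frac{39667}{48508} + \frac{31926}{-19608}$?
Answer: $- \frac{48467853}{19815518} \approx -2.446$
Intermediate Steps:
$- \frac{39667}{48508} + \frac{31926}{-19608} = \left(-39667\right) \frac{1}{48508} + 31926 \left(- \frac{1}{19608}\right) = - \frac{39667}{48508} - \frac{5321}{3268} = - \frac{48467853}{19815518}$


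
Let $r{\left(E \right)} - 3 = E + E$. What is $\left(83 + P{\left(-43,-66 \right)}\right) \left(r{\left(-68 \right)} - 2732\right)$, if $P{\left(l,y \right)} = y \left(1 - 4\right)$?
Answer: $-805065$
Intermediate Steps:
$r{\left(E \right)} = 3 + 2 E$ ($r{\left(E \right)} = 3 + \left(E + E\right) = 3 + 2 E$)
$P{\left(l,y \right)} = - 3 y$ ($P{\left(l,y \right)} = y \left(-3\right) = - 3 y$)
$\left(83 + P{\left(-43,-66 \right)}\right) \left(r{\left(-68 \right)} - 2732\right) = \left(83 - -198\right) \left(\left(3 + 2 \left(-68\right)\right) - 2732\right) = \left(83 + 198\right) \left(\left(3 - 136\right) - 2732\right) = 281 \left(-133 - 2732\right) = 281 \left(-2865\right) = -805065$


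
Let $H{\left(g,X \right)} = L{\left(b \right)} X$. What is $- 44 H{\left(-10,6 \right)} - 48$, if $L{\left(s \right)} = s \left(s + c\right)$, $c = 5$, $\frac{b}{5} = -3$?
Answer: $-39648$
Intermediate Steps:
$b = -15$ ($b = 5 \left(-3\right) = -15$)
$L{\left(s \right)} = s \left(5 + s\right)$ ($L{\left(s \right)} = s \left(s + 5\right) = s \left(5 + s\right)$)
$H{\left(g,X \right)} = 150 X$ ($H{\left(g,X \right)} = - 15 \left(5 - 15\right) X = \left(-15\right) \left(-10\right) X = 150 X$)
$- 44 H{\left(-10,6 \right)} - 48 = - 44 \cdot 150 \cdot 6 - 48 = \left(-44\right) 900 - 48 = -39600 - 48 = -39648$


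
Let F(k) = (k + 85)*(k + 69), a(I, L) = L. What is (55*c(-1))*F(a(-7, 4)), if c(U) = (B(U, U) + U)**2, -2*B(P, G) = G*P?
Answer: 3216015/4 ≈ 8.0400e+5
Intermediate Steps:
B(P, G) = -G*P/2
c(U) = (U - U**2/2)**2 (c(U) = (-U*U/2 + U)**2 = (-U**2/2 + U)**2 = (U - U**2/2)**2)
F(k) = (69 + k)*(85 + k) (F(k) = (85 + k)*(69 + k) = (69 + k)*(85 + k))
(55*c(-1))*F(a(-7, 4)) = (55*((1/4)*(-1)**2*(2 - 1*(-1))**2))*(5865 + 4**2 + 154*4) = (55*((1/4)*1*(2 + 1)**2))*(5865 + 16 + 616) = (55*((1/4)*1*3**2))*6497 = (55*((1/4)*1*9))*6497 = (55*(9/4))*6497 = (495/4)*6497 = 3216015/4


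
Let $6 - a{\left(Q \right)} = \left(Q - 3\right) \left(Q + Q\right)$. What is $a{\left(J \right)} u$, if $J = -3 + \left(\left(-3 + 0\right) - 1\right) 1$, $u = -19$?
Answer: $2546$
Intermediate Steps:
$J = -7$ ($J = -3 + \left(-3 - 1\right) 1 = -3 - 4 = -7$)
$a{\left(Q \right)} = 6 - 2 Q \left(-3 + Q\right)$ ($a{\left(Q \right)} = 6 - \left(Q - 3\right) \left(Q + Q\right) = 6 - \left(-3 + Q\right) 2 Q = 6 - 2 Q \left(-3 + Q\right)$)
$a{\left(J \right)} u = \left(6 - 2 \left(-7\right)^{2} + 6 \left(-7\right)\right) \left(-19\right) = \left(6 - 98 - 42\right) \left(-19\right) = \left(-134\right) \left(-19\right) = 2546$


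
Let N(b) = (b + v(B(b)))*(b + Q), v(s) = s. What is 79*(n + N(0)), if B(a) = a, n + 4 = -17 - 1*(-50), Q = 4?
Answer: 2291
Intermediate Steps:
n = 29 (n = -4 + (-17 - 1*(-50)) = -4 + (-17 + 50) = -4 + 33 = 29)
N(b) = 2*b*(4 + b) (N(b) = (b + b)*(b + 4) = (2*b)*(4 + b) = 2*b*(4 + b))
79*(n + N(0)) = 79*(29 + 2*0*(4 + 0)) = 79*(29 + 2*0*4) = 79*(29 + 0) = 79*29 = 2291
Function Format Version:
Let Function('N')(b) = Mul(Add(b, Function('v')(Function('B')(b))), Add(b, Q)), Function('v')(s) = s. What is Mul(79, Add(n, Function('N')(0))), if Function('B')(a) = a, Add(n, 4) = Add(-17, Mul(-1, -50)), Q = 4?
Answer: 2291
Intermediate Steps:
n = 29 (n = Add(-4, Add(-17, Mul(-1, -50))) = Add(-4, Add(-17, 50)) = Add(-4, 33) = 29)
Function('N')(b) = Mul(2, b, Add(4, b)) (Function('N')(b) = Mul(Add(b, b), Add(b, 4)) = Mul(Mul(2, b), Add(4, b)) = Mul(2, b, Add(4, b)))
Mul(79, Add(n, Function('N')(0))) = Mul(79, Add(29, Mul(2, 0, Add(4, 0)))) = Mul(79, Add(29, Mul(2, 0, 4))) = Mul(79, Add(29, 0)) = Mul(79, 29) = 2291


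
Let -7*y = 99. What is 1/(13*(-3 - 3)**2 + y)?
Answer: 7/3177 ≈ 0.0022033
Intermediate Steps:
y = -99/7 (y = -1/7*99 = -99/7 ≈ -14.143)
1/(13*(-3 - 3)**2 + y) = 1/(13*(-3 - 3)**2 - 99/7) = 1/(13*(-6)**2 - 99/7) = 1/(13*36 - 99/7) = 1/(468 - 99/7) = 1/(3177/7) = 7/3177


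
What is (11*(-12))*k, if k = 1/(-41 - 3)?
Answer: 3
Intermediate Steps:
k = -1/44 (k = 1/(-44) = -1/44 ≈ -0.022727)
(11*(-12))*k = (11*(-12))*(-1/44) = -132*(-1/44) = 3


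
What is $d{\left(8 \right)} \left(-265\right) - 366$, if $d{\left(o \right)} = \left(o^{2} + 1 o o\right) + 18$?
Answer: $-39056$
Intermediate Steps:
$d{\left(o \right)} = 18 + 2 o^{2}$ ($d{\left(o \right)} = \left(o^{2} + o o\right) + 18 = \left(o^{2} + o^{2}\right) + 18 = 2 o^{2} + 18 = 18 + 2 o^{2}$)
$d{\left(8 \right)} \left(-265\right) - 366 = \left(18 + 2 \cdot 8^{2}\right) \left(-265\right) - 366 = \left(18 + 2 \cdot 64\right) \left(-265\right) - 366 = \left(18 + 128\right) \left(-265\right) - 366 = 146 \left(-265\right) - 366 = -38690 - 366 = -39056$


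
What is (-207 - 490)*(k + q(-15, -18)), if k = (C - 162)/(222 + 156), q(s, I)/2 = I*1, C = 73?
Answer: 9546809/378 ≈ 25256.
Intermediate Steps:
q(s, I) = 2*I (q(s, I) = 2*(I*1) = 2*I)
k = -89/378 (k = (73 - 162)/(222 + 156) = -89/378 ≈ -0.23545)
(-207 - 490)*(k + q(-15, -18)) = (-207 - 490)*(-89/378 + 2*(-18)) = -697*(-89/378 - 36) = -697*(-13697/378) = 9546809/378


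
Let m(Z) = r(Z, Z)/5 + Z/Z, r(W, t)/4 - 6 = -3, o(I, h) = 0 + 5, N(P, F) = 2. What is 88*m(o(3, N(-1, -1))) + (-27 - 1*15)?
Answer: 1286/5 ≈ 257.20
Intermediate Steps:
o(I, h) = 5
r(W, t) = 12 (r(W, t) = 24 + 4*(-3) = 24 - 12 = 12)
m(Z) = 17/5 (m(Z) = 12/5 + Z/Z = 12*(⅕) + 1 = 12/5 + 1 = 17/5)
88*m(o(3, N(-1, -1))) + (-27 - 1*15) = 88*(17/5) + (-27 - 1*15) = 1496/5 + (-27 - 15) = 1496/5 - 42 = 1286/5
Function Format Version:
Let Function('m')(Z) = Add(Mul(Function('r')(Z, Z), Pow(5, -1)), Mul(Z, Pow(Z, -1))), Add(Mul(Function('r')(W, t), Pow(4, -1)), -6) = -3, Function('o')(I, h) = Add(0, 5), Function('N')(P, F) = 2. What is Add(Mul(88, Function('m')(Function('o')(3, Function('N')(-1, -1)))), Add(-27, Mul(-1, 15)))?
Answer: Rational(1286, 5) ≈ 257.20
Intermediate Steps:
Function('o')(I, h) = 5
Function('r')(W, t) = 12 (Function('r')(W, t) = Add(24, Mul(4, -3)) = Add(24, -12) = 12)
Function('m')(Z) = Rational(17, 5) (Function('m')(Z) = Add(Mul(12, Pow(5, -1)), Mul(Z, Pow(Z, -1))) = Add(Mul(12, Rational(1, 5)), 1) = Add(Rational(12, 5), 1) = Rational(17, 5))
Add(Mul(88, Function('m')(Function('o')(3, Function('N')(-1, -1)))), Add(-27, Mul(-1, 15))) = Add(Mul(88, Rational(17, 5)), Add(-27, Mul(-1, 15))) = Add(Rational(1496, 5), Add(-27, -15)) = Add(Rational(1496, 5), -42) = Rational(1286, 5)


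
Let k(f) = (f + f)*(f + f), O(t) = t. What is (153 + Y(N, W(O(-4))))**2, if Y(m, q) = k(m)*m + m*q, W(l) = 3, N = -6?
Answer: 531441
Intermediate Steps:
k(f) = 4*f**2 (k(f) = (2*f)*(2*f) = 4*f**2)
Y(m, q) = 4*m**3 + m*q (Y(m, q) = (4*m**2)*m + m*q = 4*m**3 + m*q)
(153 + Y(N, W(O(-4))))**2 = (153 - 6*(3 + 4*(-6)**2))**2 = (153 - 6*(3 + 4*36))**2 = (153 - 6*(3 + 144))**2 = (153 - 6*147)**2 = (153 - 882)**2 = (-729)**2 = 531441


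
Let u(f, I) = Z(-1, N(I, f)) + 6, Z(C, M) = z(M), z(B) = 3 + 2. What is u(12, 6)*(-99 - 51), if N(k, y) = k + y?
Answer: -1650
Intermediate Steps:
z(B) = 5
Z(C, M) = 5
u(f, I) = 11 (u(f, I) = 5 + 6 = 11)
u(12, 6)*(-99 - 51) = 11*(-99 - 51) = 11*(-150) = -1650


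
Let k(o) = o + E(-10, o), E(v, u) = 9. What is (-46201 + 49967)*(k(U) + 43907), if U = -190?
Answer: 164672116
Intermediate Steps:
k(o) = 9 + o (k(o) = o + 9 = 9 + o)
(-46201 + 49967)*(k(U) + 43907) = (-46201 + 49967)*((9 - 190) + 43907) = 3766*(-181 + 43907) = 3766*43726 = 164672116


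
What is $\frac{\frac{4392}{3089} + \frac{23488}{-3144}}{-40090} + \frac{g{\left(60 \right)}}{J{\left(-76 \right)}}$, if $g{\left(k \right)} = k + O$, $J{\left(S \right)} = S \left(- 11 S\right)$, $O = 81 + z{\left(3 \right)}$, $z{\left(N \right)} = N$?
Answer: $- \frac{10759342199}{5085841313685} \approx -0.0021155$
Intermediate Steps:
$O = 84$ ($O = 81 + 3 = 84$)
$J{\left(S \right)} = - 11 S^{2}$
$g{\left(k \right)} = 84 + k$ ($g{\left(k \right)} = k + 84 = 84 + k$)
$\frac{\frac{4392}{3089} + \frac{23488}{-3144}}{-40090} + \frac{g{\left(60 \right)}}{J{\left(-76 \right)}} = \frac{\frac{4392}{3089} + \frac{23488}{-3144}}{-40090} + \frac{84 + 60}{\left(-11\right) \left(-76\right)^{2}} = \left(4392 \cdot \frac{1}{3089} + 23488 \left(- \frac{1}{3144}\right)\right) \left(- \frac{1}{40090}\right) + \frac{144}{\left(-11\right) 5776} = \left(\frac{4392}{3089} - \frac{2936}{393}\right) \left(- \frac{1}{40090}\right) + \frac{144}{-63536} = \left(- \frac{7343248}{1213977}\right) \left(- \frac{1}{40090}\right) + 144 \left(- \frac{1}{63536}\right) = \frac{3671624}{24334168965} - \frac{9}{3971} = - \frac{10759342199}{5085841313685}$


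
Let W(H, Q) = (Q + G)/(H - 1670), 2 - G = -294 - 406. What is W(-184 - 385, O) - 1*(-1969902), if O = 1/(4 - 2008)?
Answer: 8838862191505/4486956 ≈ 1.9699e+6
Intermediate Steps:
G = 702 (G = 2 - (-294 - 406) = 2 - 1*(-700) = 2 + 700 = 702)
O = -1/2004 (O = 1/(-2004) = -1/2004 ≈ -0.00049900)
W(H, Q) = (702 + Q)/(-1670 + H) (W(H, Q) = (Q + 702)/(H - 1670) = (702 + Q)/(-1670 + H))
W(-184 - 385, O) - 1*(-1969902) = (702 - 1/2004)/(-1670 + (-184 - 385)) - 1*(-1969902) = (1406807/2004)/(-1670 - 569) + 1969902 = (1406807/2004)/(-2239) + 1969902 = -1/2239*1406807/2004 + 1969902 = -1406807/4486956 + 1969902 = 8838862191505/4486956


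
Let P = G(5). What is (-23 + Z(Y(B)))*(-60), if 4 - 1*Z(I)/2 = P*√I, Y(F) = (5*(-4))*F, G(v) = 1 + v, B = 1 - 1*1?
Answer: 900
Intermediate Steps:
B = 0 (B = 1 - 1 = 0)
Y(F) = -20*F
P = 6 (P = 1 + 5 = 6)
Z(I) = 8 - 12*√I
(-23 + Z(Y(B)))*(-60) = (-23 + (8 - 12*√(-20*0)))*(-60) = (-23 + (8 - 12*√0))*(-60) = (-23 + (8 - 12*0))*(-60) = (-23 + (8 + 0))*(-60) = (-23 + 8)*(-60) = -15*(-60) = 900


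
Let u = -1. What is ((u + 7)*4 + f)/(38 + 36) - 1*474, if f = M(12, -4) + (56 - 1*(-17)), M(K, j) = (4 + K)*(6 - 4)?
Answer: -34947/74 ≈ -472.26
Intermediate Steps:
M(K, j) = 8 + 2*K (M(K, j) = (4 + K)*2 = 8 + 2*K)
f = 105 (f = (8 + 2*12) + (56 - 1*(-17)) = (8 + 24) + (56 + 17) = 32 + 73 = 105)
((u + 7)*4 + f)/(38 + 36) - 1*474 = ((-1 + 7)*4 + 105)/(38 + 36) - 1*474 = (6*4 + 105)/74 - 474 = (24 + 105)*(1/74) - 474 = 129*(1/74) - 474 = 129/74 - 474 = -34947/74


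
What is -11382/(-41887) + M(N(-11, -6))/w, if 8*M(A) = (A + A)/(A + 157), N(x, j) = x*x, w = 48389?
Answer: 55677653573/204898135256 ≈ 0.27173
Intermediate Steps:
N(x, j) = x²
M(A) = A/(4*(157 + A)) (M(A) = ((A + A)/(A + 157))/8 = ((2*A)/(157 + A))/8 = (2*A/(157 + A))/8 = A/(4*(157 + A)))
-11382/(-41887) + M(N(-11, -6))/w = -11382/(-41887) + ((¼)*(-11)²/(157 + (-11)²))/48389 = -11382*(-1/41887) + ((¼)*121/(157 + 121))*(1/48389) = 11382/41887 + ((¼)*121/278)*(1/48389) = 11382/41887 + ((¼)*121*(1/278))*(1/48389) = 11382/41887 + (121/1112)*(1/48389) = 11382/41887 + 11/4891688 = 55677653573/204898135256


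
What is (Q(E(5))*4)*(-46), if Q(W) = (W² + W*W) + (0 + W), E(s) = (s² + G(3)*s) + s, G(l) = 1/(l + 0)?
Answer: -3373640/9 ≈ -3.7485e+5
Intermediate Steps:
G(l) = 1/l
E(s) = s² + 4*s/3 (E(s) = (s² + s/3) + s = s² + 4*s/3)
Q(W) = W + 2*W² (Q(W) = (W² + W²) + W = 2*W² + W = W + 2*W²)
(Q(E(5))*4)*(-46) = ((((⅓)*5*(4 + 3*5))*(1 + 2*((⅓)*5*(4 + 3*5))))*4)*(-46) = ((((⅓)*5*(4 + 15))*(1 + 2*((⅓)*5*(4 + 15))))*4)*(-46) = ((((⅓)*5*19)*(1 + 2*((⅓)*5*19)))*4)*(-46) = ((95*(1 + 2*(95/3))/3)*4)*(-46) = ((95*(1 + 190/3)/3)*4)*(-46) = (((95/3)*(193/3))*4)*(-46) = ((18335/9)*4)*(-46) = (73340/9)*(-46) = -3373640/9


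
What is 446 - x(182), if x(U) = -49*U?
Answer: 9364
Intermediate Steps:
446 - x(182) = 446 - (-49)*182 = 446 - 1*(-8918) = 446 + 8918 = 9364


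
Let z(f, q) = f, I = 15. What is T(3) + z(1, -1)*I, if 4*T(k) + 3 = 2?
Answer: 59/4 ≈ 14.750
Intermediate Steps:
T(k) = -¼ (T(k) = -¾ + (¼)*2 = -¾ + ½ = -¼)
T(3) + z(1, -1)*I = -¼ + 1*15 = -¼ + 15 = 59/4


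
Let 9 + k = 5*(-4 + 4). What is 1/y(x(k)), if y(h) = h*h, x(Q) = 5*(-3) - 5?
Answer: 1/400 ≈ 0.0025000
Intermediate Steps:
k = -9 (k = -9 + 5*(-4 + 4) = -9 + 5*0 = -9 + 0 = -9)
x(Q) = -20 (x(Q) = -15 - 5 = -20)
y(h) = h²
1/y(x(k)) = 1/((-20)²) = 1/400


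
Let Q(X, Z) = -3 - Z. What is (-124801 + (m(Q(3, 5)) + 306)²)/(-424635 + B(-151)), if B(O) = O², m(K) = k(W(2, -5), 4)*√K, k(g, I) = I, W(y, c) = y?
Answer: 31293/401834 - 2448*I*√2/200917 ≈ 0.077875 - 0.017231*I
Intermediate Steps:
m(K) = 4*√K
(-124801 + (m(Q(3, 5)) + 306)²)/(-424635 + B(-151)) = (-124801 + (4*√(-3 - 1*5) + 306)²)/(-424635 + (-151)²) = (-124801 + (4*√(-3 - 5) + 306)²)/(-424635 + 22801) = (-124801 + (4*√(-8) + 306)²)/(-401834) = (-124801 + (4*(2*I*√2) + 306)²)*(-1/401834) = (-124801 + (8*I*√2 + 306)²)*(-1/401834) = (-124801 + (306 + 8*I*√2)²)*(-1/401834) = 124801/401834 - (306 + 8*I*√2)²/401834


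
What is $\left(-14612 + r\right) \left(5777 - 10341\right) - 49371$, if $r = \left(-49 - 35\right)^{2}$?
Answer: $34436213$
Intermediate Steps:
$r = 7056$ ($r = \left(-84\right)^{2} = 7056$)
$\left(-14612 + r\right) \left(5777 - 10341\right) - 49371 = \left(-14612 + 7056\right) \left(5777 - 10341\right) - 49371 = \left(-7556\right) \left(-4564\right) - 49371 = 34485584 - 49371 = 34436213$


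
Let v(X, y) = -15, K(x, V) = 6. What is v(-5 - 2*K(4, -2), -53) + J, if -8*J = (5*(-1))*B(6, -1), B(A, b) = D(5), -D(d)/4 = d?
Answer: -55/2 ≈ -27.500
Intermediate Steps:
D(d) = -4*d
B(A, b) = -20 (B(A, b) = -4*5 = -20)
J = -25/2 (J = -5*(-1)*(-20)/8 = -(-5)*(-20)/8 = -⅛*100 = -25/2 ≈ -12.500)
v(-5 - 2*K(4, -2), -53) + J = -15 - 25/2 = -55/2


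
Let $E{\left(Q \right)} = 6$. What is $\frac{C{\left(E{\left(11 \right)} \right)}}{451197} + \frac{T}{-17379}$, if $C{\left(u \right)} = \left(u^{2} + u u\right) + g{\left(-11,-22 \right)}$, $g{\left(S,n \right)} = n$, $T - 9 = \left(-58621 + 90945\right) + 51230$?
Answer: $- \frac{4189167329}{871261407} \approx -4.8082$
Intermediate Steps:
$T = 83563$ ($T = 9 + \left(\left(-58621 + 90945\right) + 51230\right) = 9 + \left(32324 + 51230\right) = 9 + 83554 = 83563$)
$C{\left(u \right)} = -22 + 2 u^{2}$ ($C{\left(u \right)} = \left(u^{2} + u u\right) - 22 = \left(u^{2} + u^{2}\right) - 22 = 2 u^{2} - 22 = -22 + 2 u^{2}$)
$\frac{C{\left(E{\left(11 \right)} \right)}}{451197} + \frac{T}{-17379} = \frac{-22 + 2 \cdot 6^{2}}{451197} + \frac{83563}{-17379} = \left(-22 + 2 \cdot 36\right) \frac{1}{451197} + 83563 \left(- \frac{1}{17379}\right) = \left(-22 + 72\right) \frac{1}{451197} - \frac{83563}{17379} = 50 \cdot \frac{1}{451197} - \frac{83563}{17379} = \frac{50}{451197} - \frac{83563}{17379} = - \frac{4189167329}{871261407}$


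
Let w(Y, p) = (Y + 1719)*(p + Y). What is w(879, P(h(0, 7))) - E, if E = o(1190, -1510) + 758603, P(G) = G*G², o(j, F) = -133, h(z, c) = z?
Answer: 1525172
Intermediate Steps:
P(G) = G³
E = 758470 (E = -133 + 758603 = 758470)
w(Y, p) = (1719 + Y)*(Y + p)
w(879, P(h(0, 7))) - E = (879² + 1719*879 + 1719*0³ + 879*0³) - 1*758470 = (772641 + 1511001 + 1719*0 + 879*0) - 758470 = (772641 + 1511001 + 0 + 0) - 758470 = 2283642 - 758470 = 1525172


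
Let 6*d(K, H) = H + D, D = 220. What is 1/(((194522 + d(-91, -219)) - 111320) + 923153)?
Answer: 6/6038131 ≈ 9.9368e-7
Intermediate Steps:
d(K, H) = 110/3 + H/6 (d(K, H) = (H + 220)/6 = (220 + H)/6 = 110/3 + H/6)
1/(((194522 + d(-91, -219)) - 111320) + 923153) = 1/(((194522 + (110/3 + (1/6)*(-219))) - 111320) + 923153) = 1/(((194522 + (110/3 - 73/2)) - 111320) + 923153) = 1/(((194522 + 1/6) - 111320) + 923153) = 1/((1167133/6 - 111320) + 923153) = 1/(499213/6 + 923153) = 1/(6038131/6) = 6/6038131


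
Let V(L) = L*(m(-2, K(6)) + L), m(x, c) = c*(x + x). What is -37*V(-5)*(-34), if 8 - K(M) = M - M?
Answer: 232730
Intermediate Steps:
K(M) = 8 (K(M) = 8 - (M - M) = 8 - 1*0 = 8 + 0 = 8)
m(x, c) = 2*c*x (m(x, c) = c*(2*x) = 2*c*x)
V(L) = L*(-32 + L) (V(L) = L*(2*8*(-2) + L) = L*(-32 + L))
-37*V(-5)*(-34) = -(-185)*(-32 - 5)*(-34) = -(-185)*(-37)*(-34) = -37*185*(-34) = -6845*(-34) = 232730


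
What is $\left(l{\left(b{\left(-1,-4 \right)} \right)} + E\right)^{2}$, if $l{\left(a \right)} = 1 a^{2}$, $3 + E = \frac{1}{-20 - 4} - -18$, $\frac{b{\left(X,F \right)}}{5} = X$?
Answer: $\frac{919681}{576} \approx 1596.7$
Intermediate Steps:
$b{\left(X,F \right)} = 5 X$
$E = \frac{359}{24}$ ($E = -3 + \left(\frac{1}{-20 - 4} - -18\right) = -3 + \left(\frac{1}{-24} + 18\right) = -3 + \left(- \frac{1}{24} + 18\right) = -3 + \frac{431}{24} = \frac{359}{24} \approx 14.958$)
$l{\left(a \right)} = a^{2}$
$\left(l{\left(b{\left(-1,-4 \right)} \right)} + E\right)^{2} = \left(\left(5 \left(-1\right)\right)^{2} + \frac{359}{24}\right)^{2} = \left(\left(-5\right)^{2} + \frac{359}{24}\right)^{2} = \left(25 + \frac{359}{24}\right)^{2} = \left(\frac{959}{24}\right)^{2} = \frac{919681}{576}$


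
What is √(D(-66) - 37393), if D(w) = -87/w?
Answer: I*√18097574/22 ≈ 193.37*I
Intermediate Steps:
√(D(-66) - 37393) = √(-87/(-66) - 37393) = √(-87*(-1/66) - 37393) = √(29/22 - 37393) = √(-822617/22) = I*√18097574/22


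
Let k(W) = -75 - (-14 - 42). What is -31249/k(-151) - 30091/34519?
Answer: 1078112502/655861 ≈ 1643.8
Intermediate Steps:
k(W) = -19 (k(W) = -75 - 1*(-56) = -75 + 56 = -19)
-31249/k(-151) - 30091/34519 = -31249/(-19) - 30091/34519 = -31249*(-1/19) - 30091*1/34519 = 31249/19 - 30091/34519 = 1078112502/655861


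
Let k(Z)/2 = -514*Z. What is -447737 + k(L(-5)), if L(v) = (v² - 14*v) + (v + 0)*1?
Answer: -540257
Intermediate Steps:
L(v) = v² - 13*v (L(v) = (v² - 14*v) + v*1 = (v² - 14*v) + v = v² - 13*v)
k(Z) = -1028*Z (k(Z) = 2*(-514*Z) = -1028*Z)
-447737 + k(L(-5)) = -447737 - (-5140)*(-13 - 5) = -447737 - (-5140)*(-18) = -447737 - 1028*90 = -447737 - 92520 = -540257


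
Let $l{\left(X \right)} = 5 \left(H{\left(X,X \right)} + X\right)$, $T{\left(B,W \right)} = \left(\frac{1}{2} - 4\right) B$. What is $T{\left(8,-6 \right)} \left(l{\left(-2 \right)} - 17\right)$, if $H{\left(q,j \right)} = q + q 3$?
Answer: $1876$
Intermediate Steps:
$H{\left(q,j \right)} = 4 q$ ($H{\left(q,j \right)} = q + 3 q = 4 q$)
$T{\left(B,W \right)} = - \frac{7 B}{2}$ ($T{\left(B,W \right)} = \left(\frac{1}{2} - 4\right) B = - \frac{7 B}{2}$)
$l{\left(X \right)} = 25 X$ ($l{\left(X \right)} = 5 \left(4 X + X\right) = 5 \cdot 5 X = 25 X$)
$T{\left(8,-6 \right)} \left(l{\left(-2 \right)} - 17\right) = \left(- \frac{7}{2}\right) 8 \left(25 \left(-2\right) - 17\right) = - 28 \left(-50 - 17\right) = \left(-28\right) \left(-67\right) = 1876$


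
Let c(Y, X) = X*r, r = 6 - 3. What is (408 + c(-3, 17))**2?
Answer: 210681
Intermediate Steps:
r = 3
c(Y, X) = 3*X (c(Y, X) = X*3 = 3*X)
(408 + c(-3, 17))**2 = (408 + 3*17)**2 = (408 + 51)**2 = 459**2 = 210681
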